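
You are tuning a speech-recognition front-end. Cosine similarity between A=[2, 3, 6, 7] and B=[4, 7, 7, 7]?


A·B = 2·4 + 3·7 + 6·7 + 7·7 = 120
‖A‖ = √98 = 9.8995, ‖B‖ = √163 = 12.7671
cos = 120/(√98·√163) = 120/√15974 = 0.9495

0.9495


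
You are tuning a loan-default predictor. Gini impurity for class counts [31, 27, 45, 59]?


Probabilities: [31/162, 27/162, 45/162, 59/162] ≈ [0.1914, 0.1667, 0.2778, 0.3642]
Σpᵢ² = (961 + 729 + 2025 + 3481)/162² = 7196/26244
Gini = 1 - Σpᵢ² = 1 - 7196/26244 = 0.7258

0.7258


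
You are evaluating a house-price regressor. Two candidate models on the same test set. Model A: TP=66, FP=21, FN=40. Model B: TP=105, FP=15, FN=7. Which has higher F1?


Model A: P=66/87=0.7586, R=66/106=0.6226, F1=2PR/(P+R)=2TP/(2TP+FP+FN)=132/193=0.6839
Model B: P=105/120=0.875, R=105/112=0.9375, F1=2PR/(P+R)=2TP/(2TP+FP+FN)=210/232=0.9052
0.6839 < 0.9052 → Model B

Model B


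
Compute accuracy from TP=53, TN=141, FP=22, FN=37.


Accuracy = (TP+TN)/(TP+TN+FP+FN)
= (53+141)/(253)
= 194/253 = 76.68%

76.68%


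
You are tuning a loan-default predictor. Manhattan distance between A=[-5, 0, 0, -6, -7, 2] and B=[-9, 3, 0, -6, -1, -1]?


d = |-5+ 9| + |0-3| + |0-0| + |-6+ 6| + |-7+ 1| + |2+ 1|
  = 4 + 3 + 0 + 0 + 6 + 3
  = 16

16


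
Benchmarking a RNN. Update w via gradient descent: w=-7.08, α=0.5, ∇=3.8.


w_new = w - α·∇
= -7.08 - 0.5·3.8
= -7.08 - 1.9
= -8.98

-8.98


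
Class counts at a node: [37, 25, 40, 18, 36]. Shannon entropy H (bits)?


Probabilities: [37/156, 25/156, 40/156, 18/156, 36/156] ≈ [0.2372, 0.1603, 0.2564, 0.1154, 0.2308]
H = -((37/156)·log₂(37/156) + (25/156)·log₂(25/156) + (40/156)·log₂(40/156) + (18/156)·log₂(18/156) + (36/156)·log₂(36/156))
  = 2.2668 bits

2.2668 bits


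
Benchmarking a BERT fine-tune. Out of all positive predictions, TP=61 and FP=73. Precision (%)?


Precision = TP/(TP+FP)
= 61/(61+73)
= 61/134 = 45.52%

45.52%


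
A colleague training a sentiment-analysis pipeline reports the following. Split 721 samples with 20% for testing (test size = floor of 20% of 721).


Test = ⌊721·20/100⌋ = 144
Train = 721 - 144 = 577

Train: 577, Test: 144


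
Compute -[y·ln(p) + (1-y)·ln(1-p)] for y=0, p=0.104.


BCE = -[y·ln(p) + (1-y)·ln(1-p)]
= -0 - 1·ln(1-0.104)
= -ln(0.896) = 0.1098

0.1098


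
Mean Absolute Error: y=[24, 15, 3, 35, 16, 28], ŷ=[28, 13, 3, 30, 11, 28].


Absolute errors: |24-28|=4, |15-13|=2, |3-3|=0, |35-30|=5, |16-11|=5, |28-28|=0
Sum = 16
MAE = 16/6 = 8/3

8/3


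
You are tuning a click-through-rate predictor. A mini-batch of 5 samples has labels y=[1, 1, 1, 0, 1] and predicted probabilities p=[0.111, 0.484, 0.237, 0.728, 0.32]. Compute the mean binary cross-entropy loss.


L[0] = -ln(0.111) = 2.1982
L[1] = -ln(0.484) = 0.7257
L[2] = -ln(0.237) = 1.4397
L[3] = -ln(1-0.728) = -ln(0.272) = 1.302
L[4] = -ln(0.32) = 1.1394
mean = (2.1982 + 0.7257 + 1.4397 + 1.302 + 1.1394)/5 = 1.361

1.361


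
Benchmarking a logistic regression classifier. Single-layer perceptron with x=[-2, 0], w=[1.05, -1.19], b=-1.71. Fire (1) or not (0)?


z = (-2)·(1.05) + (0)·(-1.19) - 1.71
  = -3.81
step(z) = 0 (z<0)

0


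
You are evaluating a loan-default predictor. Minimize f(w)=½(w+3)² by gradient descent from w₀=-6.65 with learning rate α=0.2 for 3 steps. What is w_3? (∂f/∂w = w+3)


step 1: grad = -6.65+3 = -3.65; w = -6.65 - 0.2·(-3.65) = -5.92
step 2: grad = -5.92+3 = -2.92; w = -5.92 - 0.2·(-2.92) = -5.336
step 3: grad = -5.336+3 = -2.336; w = -5.336 - 0.2·(-2.336) = -4.8688

-4.8688


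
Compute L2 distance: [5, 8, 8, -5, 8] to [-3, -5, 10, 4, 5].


d = √((5+ 3)² + (8+ 5)² + (8-10)² + (-5-4)² + (8-5)²)
  = √(64 + 169 + 4 + 81 + 9)
  = √327 = 18.0831

18.0831


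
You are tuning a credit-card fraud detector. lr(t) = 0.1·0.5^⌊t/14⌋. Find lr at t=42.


n_drops = ⌊42/14⌋ = 3
lr = 0.1·0.5^3 = 0.1·0.125 = 0.0125

0.0125


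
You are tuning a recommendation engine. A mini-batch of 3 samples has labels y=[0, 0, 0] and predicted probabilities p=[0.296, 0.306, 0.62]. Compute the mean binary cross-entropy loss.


L[0] = -ln(1-0.296) = -ln(0.704) = 0.351
L[1] = -ln(1-0.306) = -ln(0.694) = 0.3653
L[2] = -ln(1-0.62) = -ln(0.38) = 0.9676
mean = (0.351 + 0.3653 + 0.9676)/3 = 0.5613

0.5613


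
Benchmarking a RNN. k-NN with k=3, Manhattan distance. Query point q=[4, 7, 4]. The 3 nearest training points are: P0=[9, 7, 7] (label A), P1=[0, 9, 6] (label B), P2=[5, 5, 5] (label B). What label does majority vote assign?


d(q,P0) = 8  (label A)
d(q,P1) = 8  (label B)
d(q,P2) = 4  (label B)
Votes: A=1, B=2
Majority → B

B


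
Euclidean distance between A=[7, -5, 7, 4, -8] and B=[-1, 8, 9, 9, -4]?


d = √((7+ 1)² + (-5-8)² + (7-9)² + (4-9)² + (-8+ 4)²)
  = √(64 + 169 + 4 + 25 + 16)
  = √278 = 16.6733

16.6733


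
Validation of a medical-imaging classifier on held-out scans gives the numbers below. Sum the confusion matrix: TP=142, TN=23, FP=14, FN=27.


Total = TP + TN + FP + FN
= 142 + 23 + 14 + 27
= 206
(Predicted positive: 156, predicted negative: 50)

206


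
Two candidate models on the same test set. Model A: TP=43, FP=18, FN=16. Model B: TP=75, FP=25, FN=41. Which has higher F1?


Model A: P=43/61=0.7049, R=43/59=0.7288, F1=2PR/(P+R)=2TP/(2TP+FP+FN)=86/120=0.7167
Model B: P=75/100=0.75, R=75/116=0.6466, F1=2PR/(P+R)=2TP/(2TP+FP+FN)=150/216=0.6944
0.7167 > 0.6944 → Model A

Model A


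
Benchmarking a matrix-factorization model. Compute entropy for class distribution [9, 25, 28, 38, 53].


Probabilities: [9/153, 25/153, 28/153, 38/153, 53/153] ≈ [0.0588, 0.1634, 0.183, 0.2484, 0.3464]
H = -((9/153)·log₂(9/153) + (25/153)·log₂(25/153) + (28/153)·log₂(28/153) + (38/153)·log₂(38/153) + (53/153)·log₂(53/153))
  = 2.1448 bits

2.1448 bits


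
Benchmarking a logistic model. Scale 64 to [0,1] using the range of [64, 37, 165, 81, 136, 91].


min=37, max=165
(64-37)/(165-37) = 27/128 = 0.2109

0.2109


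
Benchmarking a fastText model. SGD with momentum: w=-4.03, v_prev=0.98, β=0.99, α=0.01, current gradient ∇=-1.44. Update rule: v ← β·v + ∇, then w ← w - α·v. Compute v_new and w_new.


v_new = 0.99·0.98 - 1.44 = 0.9702 - 1.44 = -0.4698
w_new = -4.03 - 0.01·-0.4698 = -4.03 + 0.004698 = -4.025302

v_new=-0.4698, w_new=-4.025302


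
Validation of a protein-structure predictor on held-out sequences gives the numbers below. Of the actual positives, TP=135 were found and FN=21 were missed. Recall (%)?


Recall = TP/(TP+FN)
= 135/(135+21)
= 135/156 = 86.54%

86.54%


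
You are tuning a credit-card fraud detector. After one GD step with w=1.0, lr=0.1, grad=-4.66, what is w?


w_new = w - α·∇
= 1.0 - 0.1·-4.66
= 1.0 + 0.466
= 1.466

1.466


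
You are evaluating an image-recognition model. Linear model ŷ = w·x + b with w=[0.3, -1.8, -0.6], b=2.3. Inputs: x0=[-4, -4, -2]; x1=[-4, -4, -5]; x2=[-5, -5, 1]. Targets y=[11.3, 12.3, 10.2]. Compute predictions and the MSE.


ŷ0 = (0.3)·(-4) + (-1.8)·(-4) + (-0.6)·(-2) + 2.3 = 9.5
ŷ1 = (0.3)·(-4) + (-1.8)·(-4) + (-0.6)·(-5) + 2.3 = 11.3
ŷ2 = (0.3)·(-5) + (-1.8)·(-5) + (-0.6)·(1) + 2.3 = 9.2
errors² = [3.24, 1.0, 1.0]
MSE = 5.2400/3 = 1.7467

1.7467


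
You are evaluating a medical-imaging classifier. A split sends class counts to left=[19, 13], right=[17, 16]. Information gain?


Parent = [36, 29], H_parent = 0.9916
H_left = 0.9745 (n=32), H_right = 0.9993 (n=33)
H_children = (32/65)·0.9745 + (33/65)·0.9993 = 0.9871
IG = 0.9916 - 0.9871 = 0.0045

0.0045


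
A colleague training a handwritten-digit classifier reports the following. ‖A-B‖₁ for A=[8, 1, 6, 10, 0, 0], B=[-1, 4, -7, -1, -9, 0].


d = |8+ 1| + |1-4| + |6+ 7| + |10+ 1| + |0+ 9| + |0-0|
  = 9 + 3 + 13 + 11 + 9 + 0
  = 45

45


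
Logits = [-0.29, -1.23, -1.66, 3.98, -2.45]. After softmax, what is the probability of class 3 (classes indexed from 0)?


Exponentials: e^-0.29=0.7483, e^-1.23=0.2923, e^-1.66=0.1901, e^3.98=53.517, e^-2.45=0.0863
Sum = 54.834
Softmax = [0.0136, 0.0053, 0.0035, 0.976, 0.0016]
p[3] = 53.517/54.834 = 0.976

0.976


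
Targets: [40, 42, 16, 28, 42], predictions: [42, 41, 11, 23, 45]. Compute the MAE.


Absolute errors: |40-42|=2, |42-41|=1, |16-11|=5, |28-23|=5, |42-45|=3
Sum = 16
MAE = 16/5 = 16/5

16/5


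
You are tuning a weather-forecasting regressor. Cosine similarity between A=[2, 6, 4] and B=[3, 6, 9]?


A·B = 2·3 + 6·6 + 4·9 = 78
‖A‖ = √56 = 7.4833, ‖B‖ = √126 = 11.225
cos = 78/(√56·√126) = 78/√7056 = 0.9286

0.9286


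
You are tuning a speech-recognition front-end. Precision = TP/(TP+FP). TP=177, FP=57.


Precision = TP/(TP+FP)
= 177/(177+57)
= 177/234 = 75.64%

75.64%


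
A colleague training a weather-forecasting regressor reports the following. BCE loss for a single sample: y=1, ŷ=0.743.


BCE = -[y·ln(p) + (1-y)·ln(1-p)]
= -1·ln(0.743) - 0
= -ln(0.743) = 0.2971

0.2971


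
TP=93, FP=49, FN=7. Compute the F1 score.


Precision = 93/142 = 0.6549
Recall = 93/100 = 0.93
F1 = 2·P·R/(P+R) = 2·TP/(2·TP+FP+FN) = 186/(186+49+7) = 186/242 = 0.7686

0.7686


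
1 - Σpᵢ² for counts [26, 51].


Probabilities: [26/77, 51/77] ≈ [0.3377, 0.6623]
Σpᵢ² = (676 + 2601)/77² = 3277/5929
Gini = 1 - Σpᵢ² = 1 - 3277/5929 = 0.4473

0.4473


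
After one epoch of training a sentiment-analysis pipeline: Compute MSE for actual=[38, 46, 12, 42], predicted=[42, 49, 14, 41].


Squared errors: (38-42)²=16, (46-49)²=9, (12-14)²=4, (42-41)²=1
Sum = 30
MSE = 30/4 = 15/2

15/2


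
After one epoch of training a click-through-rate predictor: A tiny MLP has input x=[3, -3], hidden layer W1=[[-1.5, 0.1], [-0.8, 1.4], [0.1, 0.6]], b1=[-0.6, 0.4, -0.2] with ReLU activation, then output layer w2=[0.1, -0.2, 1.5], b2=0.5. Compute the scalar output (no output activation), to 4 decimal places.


z1[0] = (-1.5)·(3) + (0.1)·(-3) - 0.6 = -5.4
z1[1] = (-0.8)·(3) + (1.4)·(-3) + 0.4 = -6.2
z1[2] = (0.1)·(3) + (0.6)·(-3) - 0.2 = -1.7
h = ReLU(z1) = [0.0, 0.0, 0.0]
output = (0.1)·(0.0) + (-0.2)·(0.0) + (1.5)·(0.0) + 0.5 = 0.5

0.5


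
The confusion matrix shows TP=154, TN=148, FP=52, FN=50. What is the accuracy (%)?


Accuracy = (TP+TN)/(TP+TN+FP+FN)
= (154+148)/(404)
= 302/404 = 74.75%

74.75%


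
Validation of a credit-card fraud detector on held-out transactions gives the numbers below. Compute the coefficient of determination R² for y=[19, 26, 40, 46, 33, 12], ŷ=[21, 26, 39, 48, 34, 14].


ȳ = 29.3333
SS_res = Σ(y-ŷ)² = 14
SS_tot = Σ(y-ȳ)² = 823.33
R² = 1 - SS_res/SS_tot = 1 - 0.017 = 0.983

0.983


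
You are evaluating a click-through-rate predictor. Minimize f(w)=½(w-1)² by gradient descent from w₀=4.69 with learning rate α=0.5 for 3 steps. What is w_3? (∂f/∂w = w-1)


step 1: grad = 4.69-1 = 3.69; w = 4.69 - 0.5·(3.69) = 2.845
step 2: grad = 2.845-1 = 1.845; w = 2.845 - 0.5·(1.845) = 1.9225
step 3: grad = 1.9225-1 = 0.9225; w = 1.9225 - 0.5·(0.9225) = 1.46125

1.46125


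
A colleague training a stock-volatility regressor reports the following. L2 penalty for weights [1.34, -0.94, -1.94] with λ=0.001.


‖w‖₂² = (1.34)² + (-0.94)² + (-1.94)²
     = 1.7956 + 0.8836 + 3.7636
     = 6.4428
λ·‖w‖₂² = 0.001·6.4428 = 0.006443

0.006443


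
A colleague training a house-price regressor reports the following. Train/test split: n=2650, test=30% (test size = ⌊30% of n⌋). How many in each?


Test = ⌊2650·30/100⌋ = 795
Train = 2650 - 795 = 1855

Train: 1855, Test: 795


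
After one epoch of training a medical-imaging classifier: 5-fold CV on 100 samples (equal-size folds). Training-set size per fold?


Fold size = 100/5 = 20
Training per fold = 100 - 20 = 80

80


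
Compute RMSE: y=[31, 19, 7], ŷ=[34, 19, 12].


MSE = 34/3 = 11.3333
RMSE = √(34/3) = 3.3665

3.3665


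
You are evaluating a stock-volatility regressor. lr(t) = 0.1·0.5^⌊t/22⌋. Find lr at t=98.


n_drops = ⌊98/22⌋ = 4
lr = 0.1·0.5^4 = 0.1·0.0625 = 0.00625

0.00625


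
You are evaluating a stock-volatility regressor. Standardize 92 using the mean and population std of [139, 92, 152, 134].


μ = 129.25, σ = 22.4875
z = (92 - 129.25)/22.4875 = -1.6565

-1.6565


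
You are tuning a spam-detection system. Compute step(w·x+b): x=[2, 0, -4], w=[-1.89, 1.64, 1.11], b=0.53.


z = (2)·(-1.89) + (0)·(1.64) + (-4)·(1.11) + 0.53
  = -7.69
step(z) = 0 (z<0)

0


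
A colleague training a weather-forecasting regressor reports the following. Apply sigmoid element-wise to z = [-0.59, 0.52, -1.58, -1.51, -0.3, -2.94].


σ(-0.59) = 1/(1+e^0.59) = 0.3566
σ(0.52) = 1/(1+e^-0.52) = 0.6271
σ(-1.58) = 1/(1+e^1.58) = 0.1708
σ(-1.51) = 1/(1+e^1.51) = 0.1809
σ(-0.3) = 1/(1+e^0.3) = 0.4256
σ(-2.94) = 1/(1+e^2.94) = 0.0502
result = [0.3566, 0.6271, 0.1708, 0.1809, 0.4256, 0.0502]

[0.3566, 0.6271, 0.1708, 0.1809, 0.4256, 0.0502]


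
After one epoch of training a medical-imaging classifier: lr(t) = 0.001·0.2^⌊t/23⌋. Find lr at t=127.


n_drops = ⌊127/23⌋ = 5
lr = 0.001·0.2^5 = 0.001·0.00032 = 0.00000032

0.00000032


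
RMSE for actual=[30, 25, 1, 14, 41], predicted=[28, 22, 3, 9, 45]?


MSE = 58/5 = 11.6
RMSE = √(58/5) = 3.4059

3.4059


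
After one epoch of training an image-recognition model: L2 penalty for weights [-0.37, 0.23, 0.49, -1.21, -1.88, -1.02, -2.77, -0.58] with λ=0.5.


‖w‖₂² = (-0.37)² + (0.23)² + (0.49)² + (-1.21)² + (-1.88)² + (-1.02)² + (-2.77)² + (-0.58)²
     = 0.1369 + 0.0529 + 0.2401 + 1.4641 + 3.5344 + 1.0404 + 7.6729 + 0.3364
     = 14.4781
λ·‖w‖₂² = 0.5·14.4781 = 7.23905

7.23905


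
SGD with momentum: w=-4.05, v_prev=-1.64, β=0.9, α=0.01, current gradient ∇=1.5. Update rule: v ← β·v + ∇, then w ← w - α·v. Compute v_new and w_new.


v_new = 0.9·-1.64 + 1.5 = -1.476 + 1.5 = 0.024
w_new = -4.05 - 0.01·0.024 = -4.05 - 0.00024 = -4.05024

v_new=0.024, w_new=-4.05024


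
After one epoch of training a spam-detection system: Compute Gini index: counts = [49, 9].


Probabilities: [49/58, 9/58] ≈ [0.8448, 0.1552]
Σpᵢ² = (2401 + 81)/58² = 2482/3364
Gini = 1 - Σpᵢ² = 1 - 2482/3364 = 0.2622

0.2622


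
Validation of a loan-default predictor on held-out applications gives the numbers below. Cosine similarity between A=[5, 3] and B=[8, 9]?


A·B = 5·8 + 3·9 = 67
‖A‖ = √34 = 5.831, ‖B‖ = √145 = 12.0416
cos = 67/(√34·√145) = 67/√4930 = 0.9542

0.9542


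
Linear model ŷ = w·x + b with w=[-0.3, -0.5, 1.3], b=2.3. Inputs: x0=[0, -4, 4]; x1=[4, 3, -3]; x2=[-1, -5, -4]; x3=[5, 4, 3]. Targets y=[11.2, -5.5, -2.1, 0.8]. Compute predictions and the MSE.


ŷ0 = (-0.3)·(0) + (-0.5)·(-4) + (1.3)·(4) + 2.3 = 9.5
ŷ1 = (-0.3)·(4) + (-0.5)·(3) + (1.3)·(-3) + 2.3 = -4.3
ŷ2 = (-0.3)·(-1) + (-0.5)·(-5) + (1.3)·(-4) + 2.3 = -0.1
ŷ3 = (-0.3)·(5) + (-0.5)·(4) + (1.3)·(3) + 2.3 = 2.7
errors² = [2.89, 1.44, 4.0, 3.61]
MSE = 11.9400/4 = 2.985

2.985


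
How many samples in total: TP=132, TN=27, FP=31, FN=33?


Total = TP + TN + FP + FN
= 132 + 27 + 31 + 33
= 223
(Predicted positive: 163, predicted negative: 60)

223


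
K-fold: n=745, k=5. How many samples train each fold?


Fold size = 745/5 = 149
Training per fold = 745 - 149 = 596

596


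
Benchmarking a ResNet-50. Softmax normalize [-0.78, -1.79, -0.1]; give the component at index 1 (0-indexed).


Exponentials: e^-0.78=0.4584, e^-1.79=0.167, e^-0.1=0.9048
Sum = 1.5302
Softmax = [0.2996, 0.1091, 0.5913]
p[1] = 0.167/1.5302 = 0.1091

0.1091


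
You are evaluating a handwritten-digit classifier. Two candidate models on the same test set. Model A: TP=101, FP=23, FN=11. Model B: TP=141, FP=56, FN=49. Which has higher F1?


Model A: P=101/124=0.8145, R=101/112=0.9018, F1=2PR/(P+R)=2TP/(2TP+FP+FN)=202/236=0.8559
Model B: P=141/197=0.7157, R=141/190=0.7421, F1=2PR/(P+R)=2TP/(2TP+FP+FN)=282/387=0.7287
0.8559 > 0.7287 → Model A

Model A


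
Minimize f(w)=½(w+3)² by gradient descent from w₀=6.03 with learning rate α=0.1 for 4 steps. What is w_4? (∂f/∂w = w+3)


step 1: grad = 6.03+3 = 9.03; w = 6.03 - 0.1·(9.03) = 5.127
step 2: grad = 5.127+3 = 8.127; w = 5.127 - 0.1·(8.127) = 4.3143
step 3: grad = 4.3143+3 = 7.3143; w = 4.3143 - 0.1·(7.3143) = 3.58287
step 4: grad = 3.58287+3 = 6.58287; w = 3.58287 - 0.1·(6.58287) = 2.924583

2.924583


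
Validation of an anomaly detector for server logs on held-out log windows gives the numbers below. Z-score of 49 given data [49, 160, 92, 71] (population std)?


μ = 93, σ = 41.5632
z = (49 - 93)/41.5632 = -1.0586

-1.0586


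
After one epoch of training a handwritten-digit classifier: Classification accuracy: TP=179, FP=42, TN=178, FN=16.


Accuracy = (TP+TN)/(TP+TN+FP+FN)
= (179+178)/(415)
= 357/415 = 86.02%

86.02%


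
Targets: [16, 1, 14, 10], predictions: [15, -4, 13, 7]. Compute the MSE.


Squared errors: (16-15)²=1, (1+ 4)²=25, (14-13)²=1, (10-7)²=9
Sum = 36
MSE = 36/4 = 9

9


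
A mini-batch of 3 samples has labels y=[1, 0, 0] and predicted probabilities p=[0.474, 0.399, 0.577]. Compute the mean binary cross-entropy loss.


L[0] = -ln(0.474) = 0.7465
L[1] = -ln(1-0.399) = -ln(0.601) = 0.5092
L[2] = -ln(1-0.577) = -ln(0.423) = 0.8604
mean = (0.7465 + 0.5092 + 0.8604)/3 = 0.7054

0.7054


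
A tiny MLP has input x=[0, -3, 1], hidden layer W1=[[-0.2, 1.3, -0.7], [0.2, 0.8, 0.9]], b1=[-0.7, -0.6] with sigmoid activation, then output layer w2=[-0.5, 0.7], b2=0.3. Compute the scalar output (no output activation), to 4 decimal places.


z1[0] = (-0.2)·(0) + (1.3)·(-3) + (-0.7)·(1) - 0.7 = -5.3
z1[1] = (0.2)·(0) + (0.8)·(-3) + (0.9)·(1) - 0.6 = -2.1
h = sigmoid(z1) = [0.005, 0.1091]
output = (-0.5)·(0.005) + (0.7)·(0.1091) + 0.3 = 0.3739

0.3739


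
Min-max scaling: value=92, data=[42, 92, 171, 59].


min=42, max=171
(92-42)/(171-42) = 50/129 = 0.3876

0.3876


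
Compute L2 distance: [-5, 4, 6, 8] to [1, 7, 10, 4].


d = √((-5-1)² + (4-7)² + (6-10)² + (8-4)²)
  = √(36 + 9 + 16 + 16)
  = √77 = 8.775

8.775


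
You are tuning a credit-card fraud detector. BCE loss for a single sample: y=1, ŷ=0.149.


BCE = -[y·ln(p) + (1-y)·ln(1-p)]
= -1·ln(0.149) - 0
= -ln(0.149) = 1.9038

1.9038


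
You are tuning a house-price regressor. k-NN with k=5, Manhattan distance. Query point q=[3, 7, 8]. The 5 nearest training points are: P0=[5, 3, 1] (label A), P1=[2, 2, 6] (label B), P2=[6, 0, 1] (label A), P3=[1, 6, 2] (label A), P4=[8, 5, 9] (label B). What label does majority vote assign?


d(q,P0) = 13  (label A)
d(q,P1) = 8  (label B)
d(q,P2) = 17  (label A)
d(q,P3) = 9  (label A)
d(q,P4) = 8  (label B)
Votes: A=3, B=2
Majority → A

A


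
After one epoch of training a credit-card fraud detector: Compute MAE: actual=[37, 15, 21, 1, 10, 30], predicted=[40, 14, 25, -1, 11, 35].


Absolute errors: |37-40|=3, |15-14|=1, |21-25|=4, |1+ 1|=2, |10-11|=1, |30-35|=5
Sum = 16
MAE = 16/6 = 8/3

8/3


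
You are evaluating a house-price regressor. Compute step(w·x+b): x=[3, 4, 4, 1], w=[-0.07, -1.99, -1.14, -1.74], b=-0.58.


z = (3)·(-0.07) + (4)·(-1.99) + (4)·(-1.14) + (1)·(-1.74) - 0.58
  = -15.05
step(z) = 0 (z<0)

0


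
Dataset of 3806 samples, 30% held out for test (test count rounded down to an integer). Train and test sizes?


Test = ⌊3806·30/100⌋ = 1141
Train = 3806 - 1141 = 2665

Train: 2665, Test: 1141


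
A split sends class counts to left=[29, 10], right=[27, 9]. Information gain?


Parent = [56, 19], H_parent = 0.8165
H_left = 0.8213 (n=39), H_right = 0.8113 (n=36)
H_children = (39/75)·0.8213 + (36/75)·0.8113 = 0.8165
IG = 0.8165 - 0.8165 = 0.0

0.0


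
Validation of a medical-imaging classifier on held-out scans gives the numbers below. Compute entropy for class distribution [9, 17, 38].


Probabilities: [9/64, 17/64, 38/64] ≈ [0.1406, 0.2656, 0.5938]
H = -((9/64)·log₂(9/64) + (17/64)·log₂(17/64) + (38/64)·log₂(38/64))
  = 1.3525 bits

1.3525 bits


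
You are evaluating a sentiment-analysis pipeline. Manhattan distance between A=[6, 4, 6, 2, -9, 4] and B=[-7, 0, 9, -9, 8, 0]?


d = |6+ 7| + |4-0| + |6-9| + |2+ 9| + |-9-8| + |4-0|
  = 13 + 4 + 3 + 11 + 17 + 4
  = 52

52


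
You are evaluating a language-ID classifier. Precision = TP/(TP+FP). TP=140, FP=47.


Precision = TP/(TP+FP)
= 140/(140+47)
= 140/187 = 74.87%

74.87%


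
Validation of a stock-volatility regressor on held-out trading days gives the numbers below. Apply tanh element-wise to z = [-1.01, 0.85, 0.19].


tanh(-1.01) = -0.7658
tanh(0.85) = 0.6911
tanh(0.19) = 0.1877
result = [-0.7658, 0.6911, 0.1877]

[-0.7658, 0.6911, 0.1877]


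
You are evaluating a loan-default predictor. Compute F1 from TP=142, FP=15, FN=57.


Precision = 142/157 = 0.9045
Recall = 142/199 = 0.7136
F1 = 2·P·R/(P+R) = 2·TP/(2·TP+FP+FN) = 284/(284+15+57) = 284/356 = 0.7978

0.7978


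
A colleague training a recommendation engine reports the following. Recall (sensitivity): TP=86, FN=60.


Recall = TP/(TP+FN)
= 86/(86+60)
= 86/146 = 58.9%

58.9%


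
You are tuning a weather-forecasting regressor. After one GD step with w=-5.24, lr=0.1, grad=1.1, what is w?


w_new = w - α·∇
= -5.24 - 0.1·1.1
= -5.24 - 0.11
= -5.35

-5.35


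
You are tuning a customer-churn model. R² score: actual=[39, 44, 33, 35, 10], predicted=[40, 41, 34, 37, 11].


ȳ = 32.2
SS_res = Σ(y-ŷ)² = 16
SS_tot = Σ(y-ȳ)² = 686.8
R² = 1 - SS_res/SS_tot = 1 - 0.0233 = 0.9767

0.9767


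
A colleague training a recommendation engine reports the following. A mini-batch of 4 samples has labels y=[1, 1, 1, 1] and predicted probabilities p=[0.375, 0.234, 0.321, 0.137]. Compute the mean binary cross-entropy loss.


L[0] = -ln(0.375) = 0.9808
L[1] = -ln(0.234) = 1.4524
L[2] = -ln(0.321) = 1.1363
L[3] = -ln(0.137) = 1.9878
mean = (0.9808 + 1.4524 + 1.1363 + 1.9878)/4 = 1.3893

1.3893


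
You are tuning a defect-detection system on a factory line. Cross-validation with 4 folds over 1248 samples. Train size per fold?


Fold size = 1248/4 = 312
Training per fold = 1248 - 312 = 936

936


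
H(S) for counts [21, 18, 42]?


Probabilities: [21/81, 18/81, 42/81] ≈ [0.2593, 0.2222, 0.5185]
H = -((21/81)·log₂(21/81) + (18/81)·log₂(18/81) + (42/81)·log₂(42/81))
  = 1.4784 bits

1.4784 bits


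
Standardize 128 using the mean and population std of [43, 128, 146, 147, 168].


μ = 126.4, σ = 43.5826
z = (128 - 126.4)/43.5826 = 0.0367

0.0367


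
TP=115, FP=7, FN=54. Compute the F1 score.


Precision = 115/122 = 0.9426
Recall = 115/169 = 0.6805
F1 = 2·P·R/(P+R) = 2·TP/(2·TP+FP+FN) = 230/(230+7+54) = 230/291 = 0.7904

0.7904


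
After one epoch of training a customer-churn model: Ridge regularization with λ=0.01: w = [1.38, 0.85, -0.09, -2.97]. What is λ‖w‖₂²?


‖w‖₂² = (1.38)² + (0.85)² + (-0.09)² + (-2.97)²
     = 1.9044 + 0.7225 + 0.0081 + 8.8209
     = 11.4559
λ·‖w‖₂² = 0.01·11.4559 = 0.114559

0.114559


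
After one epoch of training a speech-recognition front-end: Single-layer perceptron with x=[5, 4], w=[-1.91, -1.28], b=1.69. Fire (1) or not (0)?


z = (5)·(-1.91) + (4)·(-1.28) + 1.69
  = -12.98
step(z) = 0 (z<0)

0


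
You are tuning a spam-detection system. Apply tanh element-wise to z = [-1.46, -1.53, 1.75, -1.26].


tanh(-1.46) = -0.8977
tanh(-1.53) = -0.9104
tanh(1.75) = 0.9414
tanh(-1.26) = -0.8511
result = [-0.8977, -0.9104, 0.9414, -0.8511]

[-0.8977, -0.9104, 0.9414, -0.8511]


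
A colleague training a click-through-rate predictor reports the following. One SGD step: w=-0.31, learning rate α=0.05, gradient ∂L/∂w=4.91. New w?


w_new = w - α·∇
= -0.31 - 0.05·4.91
= -0.31 - 0.2455
= -0.5555

-0.5555


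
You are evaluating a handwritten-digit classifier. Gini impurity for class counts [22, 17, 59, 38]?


Probabilities: [22/136, 17/136, 59/136, 38/136] ≈ [0.1618, 0.125, 0.4338, 0.2794]
Σpᵢ² = (484 + 289 + 3481 + 1444)/136² = 5698/18496
Gini = 1 - Σpᵢ² = 1 - 5698/18496 = 0.6919

0.6919


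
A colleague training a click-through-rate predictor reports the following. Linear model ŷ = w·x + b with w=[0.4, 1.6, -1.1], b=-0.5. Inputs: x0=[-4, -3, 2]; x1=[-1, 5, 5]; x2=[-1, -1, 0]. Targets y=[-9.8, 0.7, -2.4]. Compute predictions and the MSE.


ŷ0 = (0.4)·(-4) + (1.6)·(-3) + (-1.1)·(2) - 0.5 = -9.1
ŷ1 = (0.4)·(-1) + (1.6)·(5) + (-1.1)·(5) - 0.5 = 1.6
ŷ2 = (0.4)·(-1) + (1.6)·(-1) + (-1.1)·(0) - 0.5 = -2.5
errors² = [0.49, 0.81, 0.01]
MSE = 1.3100/3 = 0.4367

0.4367


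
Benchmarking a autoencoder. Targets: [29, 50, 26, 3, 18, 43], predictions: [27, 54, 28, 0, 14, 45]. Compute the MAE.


Absolute errors: |29-27|=2, |50-54|=4, |26-28|=2, |3-0|=3, |18-14|=4, |43-45|=2
Sum = 17
MAE = 17/6 = 17/6

17/6


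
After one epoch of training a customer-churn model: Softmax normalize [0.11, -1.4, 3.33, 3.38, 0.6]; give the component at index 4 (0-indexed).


Exponentials: e^0.11=1.1163, e^-1.4=0.2466, e^3.33=27.9383, e^3.38=29.3708, e^0.6=1.8221
Sum = 60.4941
Softmax = [0.0185, 0.0041, 0.4618, 0.4855, 0.0301]
p[4] = 1.8221/60.4941 = 0.0301

0.0301


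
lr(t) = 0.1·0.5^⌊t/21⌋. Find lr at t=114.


n_drops = ⌊114/21⌋ = 5
lr = 0.1·0.5^5 = 0.1·0.03125 = 0.003125

0.003125


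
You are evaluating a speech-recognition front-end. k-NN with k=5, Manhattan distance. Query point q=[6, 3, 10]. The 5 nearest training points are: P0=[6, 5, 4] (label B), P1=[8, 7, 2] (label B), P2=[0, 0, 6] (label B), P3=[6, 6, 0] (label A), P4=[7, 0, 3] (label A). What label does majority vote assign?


d(q,P0) = 8  (label B)
d(q,P1) = 14  (label B)
d(q,P2) = 13  (label B)
d(q,P3) = 13  (label A)
d(q,P4) = 11  (label A)
Votes: A=2, B=3
Majority → B

B


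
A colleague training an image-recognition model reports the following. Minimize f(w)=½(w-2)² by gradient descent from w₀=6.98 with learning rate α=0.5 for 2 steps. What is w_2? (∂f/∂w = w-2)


step 1: grad = 6.98-2 = 4.98; w = 6.98 - 0.5·(4.98) = 4.49
step 2: grad = 4.49-2 = 2.49; w = 4.49 - 0.5·(2.49) = 3.245

3.245


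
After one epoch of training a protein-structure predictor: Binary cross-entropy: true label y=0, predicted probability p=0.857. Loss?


BCE = -[y·ln(p) + (1-y)·ln(1-p)]
= -0 - 1·ln(1-0.857)
= -ln(0.143) = 1.9449

1.9449


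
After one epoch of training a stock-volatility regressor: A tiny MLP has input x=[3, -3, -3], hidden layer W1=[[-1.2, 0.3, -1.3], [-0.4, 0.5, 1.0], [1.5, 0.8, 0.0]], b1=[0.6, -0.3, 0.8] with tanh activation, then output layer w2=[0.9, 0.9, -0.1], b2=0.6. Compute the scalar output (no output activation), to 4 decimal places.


z1[0] = (-1.2)·(3) + (0.3)·(-3) + (-1.3)·(-3) + 0.6 = 0.0
z1[1] = (-0.4)·(3) + (0.5)·(-3) + (1.0)·(-3) - 0.3 = -6.0
z1[2] = (1.5)·(3) + (0.8)·(-3) + (0.0)·(-3) + 0.8 = 2.9
h = tanh(z1) = [0.0, -1.0, 0.994]
output = (0.9)·(0.0) + (0.9)·(-1.0) + (-0.1)·(0.994) + 0.6 = -0.3994

-0.3994


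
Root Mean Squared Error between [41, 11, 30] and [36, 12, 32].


MSE = 30/3 = 10
RMSE = √(30/3) = 3.1623

3.1623


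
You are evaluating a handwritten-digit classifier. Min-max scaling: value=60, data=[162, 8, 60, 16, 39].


min=8, max=162
(60-8)/(162-8) = 52/154 = 0.3377

0.3377


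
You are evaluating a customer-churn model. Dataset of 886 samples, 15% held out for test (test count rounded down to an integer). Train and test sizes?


Test = ⌊886·15/100⌋ = 132
Train = 886 - 132 = 754

Train: 754, Test: 132


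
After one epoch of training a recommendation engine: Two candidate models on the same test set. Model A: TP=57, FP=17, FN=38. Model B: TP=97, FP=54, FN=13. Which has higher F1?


Model A: P=57/74=0.7703, R=57/95=0.6, F1=2PR/(P+R)=2TP/(2TP+FP+FN)=114/169=0.6746
Model B: P=97/151=0.6424, R=97/110=0.8818, F1=2PR/(P+R)=2TP/(2TP+FP+FN)=194/261=0.7433
0.6746 < 0.7433 → Model B

Model B


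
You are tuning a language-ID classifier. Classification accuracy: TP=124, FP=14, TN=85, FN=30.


Accuracy = (TP+TN)/(TP+TN+FP+FN)
= (124+85)/(253)
= 209/253 = 82.61%

82.61%


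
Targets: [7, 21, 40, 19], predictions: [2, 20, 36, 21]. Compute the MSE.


Squared errors: (7-2)²=25, (21-20)²=1, (40-36)²=16, (19-21)²=4
Sum = 46
MSE = 46/4 = 23/2

23/2


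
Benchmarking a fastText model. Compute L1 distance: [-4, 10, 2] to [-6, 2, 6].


d = |-4+ 6| + |10-2| + |2-6|
  = 2 + 8 + 4
  = 14

14


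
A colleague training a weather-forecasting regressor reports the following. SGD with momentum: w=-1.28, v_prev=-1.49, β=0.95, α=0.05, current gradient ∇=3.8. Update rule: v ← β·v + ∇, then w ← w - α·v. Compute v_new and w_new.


v_new = 0.95·-1.49 + 3.8 = -1.4155 + 3.8 = 2.3845
w_new = -1.28 - 0.05·2.3845 = -1.28 - 0.119225 = -1.399225

v_new=2.3845, w_new=-1.399225


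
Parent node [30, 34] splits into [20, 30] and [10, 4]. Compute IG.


Parent = [30, 34], H_parent = 0.9972
H_left = 0.971 (n=50), H_right = 0.8631 (n=14)
H_children = (50/64)·0.971 + (14/64)·0.8631 = 0.9474
IG = 0.9972 - 0.9474 = 0.0498

0.0498


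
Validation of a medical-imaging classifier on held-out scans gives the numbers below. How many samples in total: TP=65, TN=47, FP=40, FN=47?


Total = TP + TN + FP + FN
= 65 + 47 + 40 + 47
= 199
(Predicted positive: 105, predicted negative: 94)

199


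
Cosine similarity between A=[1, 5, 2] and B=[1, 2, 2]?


A·B = 1·1 + 5·2 + 2·2 = 15
‖A‖ = √30 = 5.4772, ‖B‖ = √9 = 3
cos = 15/(√30·√9) = 15/√270 = 0.9129

0.9129


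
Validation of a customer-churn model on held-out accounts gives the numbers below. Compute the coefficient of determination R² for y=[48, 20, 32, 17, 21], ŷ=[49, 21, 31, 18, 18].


ȳ = 27.6
SS_res = Σ(y-ŷ)² = 13
SS_tot = Σ(y-ȳ)² = 649.2
R² = 1 - SS_res/SS_tot = 1 - 0.02 = 0.98

0.98


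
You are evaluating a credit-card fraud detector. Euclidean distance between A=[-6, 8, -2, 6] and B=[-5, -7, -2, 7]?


d = √((-6+ 5)² + (8+ 7)² + (-2+ 2)² + (6-7)²)
  = √(1 + 225 + 0 + 1)
  = √227 = 15.0665

15.0665


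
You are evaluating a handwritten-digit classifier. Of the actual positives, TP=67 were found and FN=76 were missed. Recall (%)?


Recall = TP/(TP+FN)
= 67/(67+76)
= 67/143 = 46.85%

46.85%


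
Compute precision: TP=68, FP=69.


Precision = TP/(TP+FP)
= 68/(68+69)
= 68/137 = 49.64%

49.64%


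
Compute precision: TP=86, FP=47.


Precision = TP/(TP+FP)
= 86/(86+47)
= 86/133 = 64.66%

64.66%


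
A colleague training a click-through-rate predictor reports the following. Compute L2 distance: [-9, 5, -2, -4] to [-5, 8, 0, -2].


d = √((-9+ 5)² + (5-8)² + (-2-0)² + (-4+ 2)²)
  = √(16 + 9 + 4 + 4)
  = √33 = 5.7446

5.7446


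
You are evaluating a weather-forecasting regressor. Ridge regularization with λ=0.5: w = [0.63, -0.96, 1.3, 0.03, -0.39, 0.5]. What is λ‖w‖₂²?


‖w‖₂² = (0.63)² + (-0.96)² + (1.3)² + (0.03)² + (-0.39)² + (0.5)²
     = 0.3969 + 0.9216 + 1.69 + 0.0009 + 0.1521 + 0.25
     = 3.4115
λ·‖w‖₂² = 0.5·3.4115 = 1.70575

1.70575


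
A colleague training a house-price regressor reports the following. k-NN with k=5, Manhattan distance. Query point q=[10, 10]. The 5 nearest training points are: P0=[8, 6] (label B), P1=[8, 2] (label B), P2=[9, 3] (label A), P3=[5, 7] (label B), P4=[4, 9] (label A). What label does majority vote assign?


d(q,P0) = 6  (label B)
d(q,P1) = 10  (label B)
d(q,P2) = 8  (label A)
d(q,P3) = 8  (label B)
d(q,P4) = 7  (label A)
Votes: A=2, B=3
Majority → B

B


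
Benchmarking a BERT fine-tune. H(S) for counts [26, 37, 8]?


Probabilities: [26/71, 37/71, 8/71] ≈ [0.3662, 0.5211, 0.1127]
H = -((26/71)·log₂(26/71) + (37/71)·log₂(37/71) + (8/71)·log₂(8/71))
  = 1.3756 bits

1.3756 bits


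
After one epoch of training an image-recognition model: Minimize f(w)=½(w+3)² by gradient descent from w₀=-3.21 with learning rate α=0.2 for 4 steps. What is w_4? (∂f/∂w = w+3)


step 1: grad = -3.21+3 = -0.21; w = -3.21 - 0.2·(-0.21) = -3.168
step 2: grad = -3.168+3 = -0.168; w = -3.168 - 0.2·(-0.168) = -3.1344
step 3: grad = -3.1344+3 = -0.1344; w = -3.1344 - 0.2·(-0.1344) = -3.10752
step 4: grad = -3.10752+3 = -0.10752; w = -3.10752 - 0.2·(-0.10752) = -3.086016

-3.086016


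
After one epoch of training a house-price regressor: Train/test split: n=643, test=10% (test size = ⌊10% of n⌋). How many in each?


Test = ⌊643·10/100⌋ = 64
Train = 643 - 64 = 579

Train: 579, Test: 64


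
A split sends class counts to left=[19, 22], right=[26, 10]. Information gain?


Parent = [45, 32], H_parent = 0.9793
H_left = 0.9961 (n=41), H_right = 0.8524 (n=36)
H_children = (41/77)·0.9961 + (36/77)·0.8524 = 0.9289
IG = 0.9793 - 0.9289 = 0.0504

0.0504


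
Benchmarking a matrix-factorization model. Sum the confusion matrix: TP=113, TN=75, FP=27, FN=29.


Total = TP + TN + FP + FN
= 113 + 75 + 27 + 29
= 244
(Predicted positive: 140, predicted negative: 104)

244


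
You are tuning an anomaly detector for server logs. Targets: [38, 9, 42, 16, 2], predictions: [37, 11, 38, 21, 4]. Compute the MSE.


Squared errors: (38-37)²=1, (9-11)²=4, (42-38)²=16, (16-21)²=25, (2-4)²=4
Sum = 50
MSE = 50/5 = 10

10


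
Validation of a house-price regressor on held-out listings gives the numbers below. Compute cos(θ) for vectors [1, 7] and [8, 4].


A·B = 1·8 + 7·4 = 36
‖A‖ = √50 = 7.0711, ‖B‖ = √80 = 8.9443
cos = 36/(√50·√80) = 36/√4000 = 0.5692

0.5692


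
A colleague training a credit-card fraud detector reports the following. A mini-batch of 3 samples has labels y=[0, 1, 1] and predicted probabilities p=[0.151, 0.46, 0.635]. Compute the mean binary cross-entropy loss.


L[0] = -ln(1-0.151) = -ln(0.849) = 0.1637
L[1] = -ln(0.46) = 0.7765
L[2] = -ln(0.635) = 0.4541
mean = (0.1637 + 0.7765 + 0.4541)/3 = 0.4648

0.4648


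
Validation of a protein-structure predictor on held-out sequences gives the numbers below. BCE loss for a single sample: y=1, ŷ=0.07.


BCE = -[y·ln(p) + (1-y)·ln(1-p)]
= -1·ln(0.07) - 0
= -ln(0.07) = 2.6593

2.6593


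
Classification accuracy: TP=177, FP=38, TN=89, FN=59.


Accuracy = (TP+TN)/(TP+TN+FP+FN)
= (177+89)/(363)
= 266/363 = 73.28%

73.28%


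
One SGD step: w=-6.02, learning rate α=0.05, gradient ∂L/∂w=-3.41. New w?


w_new = w - α·∇
= -6.02 - 0.05·-3.41
= -6.02 + 0.1705
= -5.8495

-5.8495


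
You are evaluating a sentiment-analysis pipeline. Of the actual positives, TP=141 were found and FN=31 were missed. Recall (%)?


Recall = TP/(TP+FN)
= 141/(141+31)
= 141/172 = 81.98%

81.98%


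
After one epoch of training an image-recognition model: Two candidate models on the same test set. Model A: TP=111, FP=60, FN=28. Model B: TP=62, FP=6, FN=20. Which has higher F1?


Model A: P=111/171=0.6491, R=111/139=0.7986, F1=2PR/(P+R)=2TP/(2TP+FP+FN)=222/310=0.7161
Model B: P=62/68=0.9118, R=62/82=0.7561, F1=2PR/(P+R)=2TP/(2TP+FP+FN)=124/150=0.8267
0.7161 < 0.8267 → Model B

Model B


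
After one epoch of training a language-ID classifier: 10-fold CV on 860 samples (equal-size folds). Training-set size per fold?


Fold size = 860/10 = 86
Training per fold = 860 - 86 = 774

774


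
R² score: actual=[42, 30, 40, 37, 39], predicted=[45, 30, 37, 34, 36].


ȳ = 37.6
SS_res = Σ(y-ŷ)² = 36
SS_tot = Σ(y-ȳ)² = 85.2
R² = 1 - SS_res/SS_tot = 1 - 0.4225 = 0.5775

0.5775


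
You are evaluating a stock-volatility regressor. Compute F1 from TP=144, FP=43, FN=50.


Precision = 144/187 = 0.7701
Recall = 144/194 = 0.7423
F1 = 2·P·R/(P+R) = 2·TP/(2·TP+FP+FN) = 288/(288+43+50) = 288/381 = 0.7559

0.7559


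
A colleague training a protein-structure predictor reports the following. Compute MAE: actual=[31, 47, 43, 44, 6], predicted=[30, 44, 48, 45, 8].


Absolute errors: |31-30|=1, |47-44|=3, |43-48|=5, |44-45|=1, |6-8|=2
Sum = 12
MAE = 12/5 = 12/5

12/5


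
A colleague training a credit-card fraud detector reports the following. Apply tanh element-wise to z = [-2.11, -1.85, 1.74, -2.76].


tanh(-2.11) = -0.971
tanh(-1.85) = -0.9517
tanh(1.74) = 0.9402
tanh(-2.76) = -0.992
result = [-0.971, -0.9517, 0.9402, -0.992]

[-0.971, -0.9517, 0.9402, -0.992]


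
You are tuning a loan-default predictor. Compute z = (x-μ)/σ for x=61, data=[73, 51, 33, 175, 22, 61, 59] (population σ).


μ = 67.7143, σ = 46.6498
z = (61 - 67.7143)/46.6498 = -0.1439

-0.1439


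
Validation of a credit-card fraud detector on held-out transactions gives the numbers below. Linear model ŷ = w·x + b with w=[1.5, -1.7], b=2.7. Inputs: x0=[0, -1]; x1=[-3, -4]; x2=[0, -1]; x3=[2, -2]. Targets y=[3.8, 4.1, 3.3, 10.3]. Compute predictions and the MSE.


ŷ0 = (1.5)·(0) + (-1.7)·(-1) + 2.7 = 4.4
ŷ1 = (1.5)·(-3) + (-1.7)·(-4) + 2.7 = 5.0
ŷ2 = (1.5)·(0) + (-1.7)·(-1) + 2.7 = 4.4
ŷ3 = (1.5)·(2) + (-1.7)·(-2) + 2.7 = 9.1
errors² = [0.36, 0.81, 1.21, 1.44]
MSE = 3.8200/4 = 0.955

0.955


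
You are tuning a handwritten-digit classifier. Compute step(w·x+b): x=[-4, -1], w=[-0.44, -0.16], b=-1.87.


z = (-4)·(-0.44) + (-1)·(-0.16) - 1.87
  = 0.05
step(z) = 1 (z≥0)

1


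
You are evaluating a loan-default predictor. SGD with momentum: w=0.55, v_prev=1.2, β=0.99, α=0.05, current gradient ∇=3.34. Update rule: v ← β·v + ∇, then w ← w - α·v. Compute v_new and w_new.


v_new = 0.99·1.2 + 3.34 = 1.188 + 3.34 = 4.528
w_new = 0.55 - 0.05·4.528 = 0.55 - 0.2264 = 0.3236

v_new=4.528, w_new=0.3236


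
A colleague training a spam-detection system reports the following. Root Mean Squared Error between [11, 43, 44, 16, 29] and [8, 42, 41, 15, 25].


MSE = 36/5 = 7.2
RMSE = √(36/5) = 2.6833

2.6833


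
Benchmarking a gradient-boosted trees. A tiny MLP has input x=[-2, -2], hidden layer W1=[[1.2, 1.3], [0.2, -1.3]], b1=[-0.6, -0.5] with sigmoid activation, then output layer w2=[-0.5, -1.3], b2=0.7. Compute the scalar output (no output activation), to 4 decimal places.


z1[0] = (1.2)·(-2) + (1.3)·(-2) - 0.6 = -5.6
z1[1] = (0.2)·(-2) + (-1.3)·(-2) - 0.5 = 1.7
h = sigmoid(z1) = [0.0037, 0.8455]
output = (-0.5)·(0.0037) + (-1.3)·(0.8455) + 0.7 = -0.401

-0.401


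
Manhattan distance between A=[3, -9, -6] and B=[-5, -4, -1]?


d = |3+ 5| + |-9+ 4| + |-6+ 1|
  = 8 + 5 + 5
  = 18

18


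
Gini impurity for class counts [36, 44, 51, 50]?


Probabilities: [36/181, 44/181, 51/181, 50/181] ≈ [0.1989, 0.2431, 0.2818, 0.2762]
Σpᵢ² = (1296 + 1936 + 2601 + 2500)/181² = 8333/32761
Gini = 1 - Σpᵢ² = 1 - 8333/32761 = 0.7456

0.7456


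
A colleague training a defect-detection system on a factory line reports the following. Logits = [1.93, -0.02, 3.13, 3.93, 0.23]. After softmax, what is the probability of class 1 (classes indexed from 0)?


Exponentials: e^1.93=6.8895, e^-0.02=0.9802, e^3.13=22.874, e^3.93=50.907, e^0.23=1.2586
Sum = 82.9093
Softmax = [0.0831, 0.0118, 0.2759, 0.614, 0.0152]
p[1] = 0.9802/82.9093 = 0.0118

0.0118


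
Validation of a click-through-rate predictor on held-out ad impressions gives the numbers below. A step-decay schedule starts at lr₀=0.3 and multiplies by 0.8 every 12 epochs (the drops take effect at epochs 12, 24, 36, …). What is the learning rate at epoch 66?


n_drops = ⌊66/12⌋ = 5
lr = 0.3·0.8^5 = 0.3·0.32768 = 0.098304

0.098304


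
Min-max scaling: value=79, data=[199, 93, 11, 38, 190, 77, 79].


min=11, max=199
(79-11)/(199-11) = 68/188 = 0.3617

0.3617


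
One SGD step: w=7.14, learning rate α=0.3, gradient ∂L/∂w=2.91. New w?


w_new = w - α·∇
= 7.14 - 0.3·2.91
= 7.14 - 0.873
= 6.267

6.267
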